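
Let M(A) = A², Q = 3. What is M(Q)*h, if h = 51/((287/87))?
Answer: 39933/287 ≈ 139.14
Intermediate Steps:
h = 4437/287 (h = 51/((287*(1/87))) = 51/(287/87) = 51*(87/287) = 4437/287 ≈ 15.460)
M(Q)*h = 3²*(4437/287) = 9*(4437/287) = 39933/287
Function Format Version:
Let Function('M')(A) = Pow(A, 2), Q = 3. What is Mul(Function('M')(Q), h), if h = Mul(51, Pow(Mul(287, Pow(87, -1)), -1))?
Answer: Rational(39933, 287) ≈ 139.14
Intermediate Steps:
h = Rational(4437, 287) (h = Mul(51, Pow(Mul(287, Rational(1, 87)), -1)) = Mul(51, Pow(Rational(287, 87), -1)) = Mul(51, Rational(87, 287)) = Rational(4437, 287) ≈ 15.460)
Mul(Function('M')(Q), h) = Mul(Pow(3, 2), Rational(4437, 287)) = Mul(9, Rational(4437, 287)) = Rational(39933, 287)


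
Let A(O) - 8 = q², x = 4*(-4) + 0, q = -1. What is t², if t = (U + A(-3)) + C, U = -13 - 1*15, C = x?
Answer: 1225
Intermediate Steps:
x = -16 (x = -16 + 0 = -16)
A(O) = 9 (A(O) = 8 + (-1)² = 8 + 1 = 9)
C = -16
U = -28 (U = -13 - 15 = -28)
t = -35 (t = (-28 + 9) - 16 = -19 - 16 = -35)
t² = (-35)² = 1225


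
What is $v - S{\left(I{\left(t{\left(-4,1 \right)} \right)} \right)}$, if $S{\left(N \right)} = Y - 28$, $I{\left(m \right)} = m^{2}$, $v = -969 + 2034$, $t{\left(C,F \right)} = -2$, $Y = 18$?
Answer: $1075$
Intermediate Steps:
$v = 1065$
$S{\left(N \right)} = -10$ ($S{\left(N \right)} = 18 - 28 = -10$)
$v - S{\left(I{\left(t{\left(-4,1 \right)} \right)} \right)} = 1065 - -10 = 1065 + 10 = 1075$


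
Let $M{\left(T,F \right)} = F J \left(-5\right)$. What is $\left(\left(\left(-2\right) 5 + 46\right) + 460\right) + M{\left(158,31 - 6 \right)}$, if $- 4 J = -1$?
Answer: $\frac{1859}{4} \approx 464.75$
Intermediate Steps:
$J = \frac{1}{4}$ ($J = \left(- \frac{1}{4}\right) \left(-1\right) = \frac{1}{4} \approx 0.25$)
$M{\left(T,F \right)} = - \frac{5 F}{4}$ ($M{\left(T,F \right)} = F \frac{1}{4} \left(-5\right) = \frac{F}{4} \left(-5\right) = - \frac{5 F}{4}$)
$\left(\left(\left(-2\right) 5 + 46\right) + 460\right) + M{\left(158,31 - 6 \right)} = \left(\left(\left(-2\right) 5 + 46\right) + 460\right) - \frac{5 \left(31 - 6\right)}{4} = \left(\left(-10 + 46\right) + 460\right) - \frac{5 \left(31 - 6\right)}{4} = \left(36 + 460\right) - \frac{125}{4} = 496 - \frac{125}{4} = \frac{1859}{4}$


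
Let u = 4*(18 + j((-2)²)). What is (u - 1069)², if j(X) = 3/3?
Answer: 986049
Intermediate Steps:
j(X) = 1 (j(X) = 3*(⅓) = 1)
u = 76 (u = 4*(18 + 1) = 4*19 = 76)
(u - 1069)² = (76 - 1069)² = (-993)² = 986049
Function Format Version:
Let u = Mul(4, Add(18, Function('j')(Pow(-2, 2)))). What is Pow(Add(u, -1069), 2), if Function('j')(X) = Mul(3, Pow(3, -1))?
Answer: 986049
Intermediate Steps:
Function('j')(X) = 1 (Function('j')(X) = Mul(3, Rational(1, 3)) = 1)
u = 76 (u = Mul(4, Add(18, 1)) = Mul(4, 19) = 76)
Pow(Add(u, -1069), 2) = Pow(Add(76, -1069), 2) = Pow(-993, 2) = 986049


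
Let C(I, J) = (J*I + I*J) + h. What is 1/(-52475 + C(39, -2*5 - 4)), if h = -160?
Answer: -1/53727 ≈ -1.8613e-5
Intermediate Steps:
C(I, J) = -160 + 2*I*J (C(I, J) = (J*I + I*J) - 160 = (I*J + I*J) - 160 = 2*I*J - 160 = -160 + 2*I*J)
1/(-52475 + C(39, -2*5 - 4)) = 1/(-52475 + (-160 + 2*39*(-2*5 - 4))) = 1/(-52475 + (-160 + 2*39*(-10 - 4))) = 1/(-52475 + (-160 + 2*39*(-14))) = 1/(-52475 + (-160 - 1092)) = 1/(-52475 - 1252) = 1/(-53727) = -1/53727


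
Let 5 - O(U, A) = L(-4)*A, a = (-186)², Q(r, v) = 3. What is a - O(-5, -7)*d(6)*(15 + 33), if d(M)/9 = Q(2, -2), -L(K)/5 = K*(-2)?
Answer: 390996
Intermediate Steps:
L(K) = 10*K (L(K) = -5*K*(-2) = -(-10)*K = 10*K)
a = 34596
d(M) = 27 (d(M) = 9*3 = 27)
O(U, A) = 5 + 40*A (O(U, A) = 5 - 10*(-4)*A = 5 - (-40)*A = 5 + 40*A)
a - O(-5, -7)*d(6)*(15 + 33) = 34596 - (5 + 40*(-7))*27*(15 + 33) = 34596 - (5 - 280)*27*48 = 34596 - (-275*27)*48 = 34596 - (-7425)*48 = 34596 - 1*(-356400) = 34596 + 356400 = 390996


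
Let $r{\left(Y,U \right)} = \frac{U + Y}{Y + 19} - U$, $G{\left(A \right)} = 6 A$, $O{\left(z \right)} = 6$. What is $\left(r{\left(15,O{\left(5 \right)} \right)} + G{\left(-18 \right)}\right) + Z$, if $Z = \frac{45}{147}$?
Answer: $- \frac{188385}{1666} \approx -113.08$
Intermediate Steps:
$r{\left(Y,U \right)} = - U + \frac{U + Y}{19 + Y}$ ($r{\left(Y,U \right)} = \frac{U + Y}{19 + Y} - U = - U + \frac{U + Y}{19 + Y}$)
$Z = \frac{15}{49}$ ($Z = 45 \cdot \frac{1}{147} = \frac{15}{49} \approx 0.30612$)
$\left(r{\left(15,O{\left(5 \right)} \right)} + G{\left(-18 \right)}\right) + Z = \left(\frac{15 - 108 - 6 \cdot 15}{19 + 15} + 6 \left(-18\right)\right) + \frac{15}{49} = \left(\frac{15 - 108 - 90}{34} - 108\right) + \frac{15}{49} = \left(\frac{1}{34} \left(-183\right) - 108\right) + \frac{15}{49} = \left(- \frac{183}{34} - 108\right) + \frac{15}{49} = - \frac{3855}{34} + \frac{15}{49} = - \frac{188385}{1666}$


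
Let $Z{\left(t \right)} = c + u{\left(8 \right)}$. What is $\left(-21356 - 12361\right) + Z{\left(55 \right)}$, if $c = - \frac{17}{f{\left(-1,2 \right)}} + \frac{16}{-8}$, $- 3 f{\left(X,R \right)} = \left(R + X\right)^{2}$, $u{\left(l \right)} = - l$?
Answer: $-33676$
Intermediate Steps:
$f{\left(X,R \right)} = - \frac{\left(R + X\right)^{2}}{3}$
$c = 49$ ($c = - \frac{17}{\left(- \frac{1}{3}\right) \left(2 - 1\right)^{2}} + \frac{16}{-8} = - \frac{17}{\left(- \frac{1}{3}\right) 1^{2}} + 16 \left(- \frac{1}{8}\right) = - \frac{17}{\left(- \frac{1}{3}\right) 1} - 2 = - \frac{17}{- \frac{1}{3}} - 2 = \left(-17\right) \left(-3\right) - 2 = 51 - 2 = 49$)
$Z{\left(t \right)} = 41$ ($Z{\left(t \right)} = 49 - 8 = 41$)
$\left(-21356 - 12361\right) + Z{\left(55 \right)} = \left(-21356 - 12361\right) + 41 = -33717 + 41 = -33676$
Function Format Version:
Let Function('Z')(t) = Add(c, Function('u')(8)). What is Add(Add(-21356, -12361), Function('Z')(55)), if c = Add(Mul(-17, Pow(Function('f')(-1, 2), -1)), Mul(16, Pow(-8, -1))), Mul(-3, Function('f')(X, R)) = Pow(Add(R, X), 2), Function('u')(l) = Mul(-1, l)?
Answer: -33676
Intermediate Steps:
Function('f')(X, R) = Mul(Rational(-1, 3), Pow(Add(R, X), 2))
c = 49 (c = Add(Mul(-17, Pow(Mul(Rational(-1, 3), Pow(Add(2, -1), 2)), -1)), Mul(16, Pow(-8, -1))) = Add(Mul(-17, Pow(Mul(Rational(-1, 3), Pow(1, 2)), -1)), Mul(16, Rational(-1, 8))) = Add(Mul(-17, Pow(Mul(Rational(-1, 3), 1), -1)), -2) = Add(Mul(-17, Pow(Rational(-1, 3), -1)), -2) = Add(Mul(-17, -3), -2) = Add(51, -2) = 49)
Function('Z')(t) = 41 (Function('Z')(t) = Add(49, Mul(-1, 8)) = Add(49, -8) = 41)
Add(Add(-21356, -12361), Function('Z')(55)) = Add(Add(-21356, -12361), 41) = Add(-33717, 41) = -33676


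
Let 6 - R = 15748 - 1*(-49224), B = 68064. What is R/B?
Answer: -32483/34032 ≈ -0.95448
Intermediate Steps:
R = -64966 (R = 6 - (15748 - 1*(-49224)) = 6 - (15748 + 49224) = 6 - 1*64972 = 6 - 64972 = -64966)
R/B = -64966/68064 = -64966*1/68064 = -32483/34032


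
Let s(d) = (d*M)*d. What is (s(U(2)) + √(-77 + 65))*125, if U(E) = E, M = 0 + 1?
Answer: 500 + 250*I*√3 ≈ 500.0 + 433.01*I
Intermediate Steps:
M = 1
s(d) = d² (s(d) = (d*1)*d = d*d = d²)
(s(U(2)) + √(-77 + 65))*125 = (2² + √(-77 + 65))*125 = (4 + √(-12))*125 = (4 + 2*I*√3)*125 = 500 + 250*I*√3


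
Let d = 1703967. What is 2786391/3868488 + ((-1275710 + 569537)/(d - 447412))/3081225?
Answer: 399561008008289063/554730960642677000 ≈ 0.72028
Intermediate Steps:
2786391/3868488 + ((-1275710 + 569537)/(d - 447412))/3081225 = 2786391/3868488 + ((-1275710 + 569537)/(1703967 - 447412))/3081225 = 2786391*(1/3868488) - 706173/1256555*(1/3081225) = 309599/429832 - 706173*1/1256555*(1/3081225) = 309599/429832 - 706173/1256555*1/3081225 = 309599/429832 - 235391/1290576226625 = 399561008008289063/554730960642677000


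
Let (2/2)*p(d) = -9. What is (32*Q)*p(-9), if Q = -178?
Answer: 51264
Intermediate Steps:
p(d) = -9
(32*Q)*p(-9) = (32*(-178))*(-9) = -5696*(-9) = 51264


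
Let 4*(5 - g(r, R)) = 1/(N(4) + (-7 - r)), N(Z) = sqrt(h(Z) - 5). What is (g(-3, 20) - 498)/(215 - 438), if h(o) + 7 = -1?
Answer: 14296/6467 - I*sqrt(13)/25868 ≈ 2.2106 - 0.00013938*I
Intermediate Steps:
h(o) = -8 (h(o) = -7 - 1 = -8)
N(Z) = I*sqrt(13) (N(Z) = sqrt(-8 - 5) = sqrt(-13) = I*sqrt(13))
g(r, R) = 5 - 1/(4*(-7 - r + I*sqrt(13))) (g(r, R) = 5 - 1/(4*(I*sqrt(13) + (-7 - r))) = 5 - 1/(4*(-7 - r + I*sqrt(13))))
(g(-3, 20) - 498)/(215 - 438) = ((141/4 + 5*(-3) - 5*I*sqrt(13))/(7 - 3 - I*sqrt(13)) - 498)/(215 - 438) = ((141/4 - 15 - 5*I*sqrt(13))/(4 - I*sqrt(13)) - 498)/(-223) = ((81/4 - 5*I*sqrt(13))/(4 - I*sqrt(13)) - 498)*(-1/223) = (-498 + (81/4 - 5*I*sqrt(13))/(4 - I*sqrt(13)))*(-1/223) = 498/223 - (81/4 - 5*I*sqrt(13))/(223*(4 - I*sqrt(13)))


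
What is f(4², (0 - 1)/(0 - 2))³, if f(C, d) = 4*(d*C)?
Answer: 32768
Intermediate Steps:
f(C, d) = 4*C*d (f(C, d) = 4*(C*d) = 4*C*d)
f(4², (0 - 1)/(0 - 2))³ = (4*4²*((0 - 1)/(0 - 2)))³ = (4*16*(-1/(-2)))³ = (4*16*(-1*(-½)))³ = (4*16*(½))³ = 32³ = 32768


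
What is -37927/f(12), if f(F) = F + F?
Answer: -37927/24 ≈ -1580.3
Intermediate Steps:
f(F) = 2*F
-37927/f(12) = -37927/(2*12) = -37927/24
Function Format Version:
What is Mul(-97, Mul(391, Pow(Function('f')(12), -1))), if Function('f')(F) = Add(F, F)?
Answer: Rational(-37927, 24) ≈ -1580.3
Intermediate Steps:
Function('f')(F) = Mul(2, F)
Mul(-97, Mul(391, Pow(Function('f')(12), -1))) = Mul(-97, Mul(391, Pow(Mul(2, 12), -1))) = Mul(-97, Mul(391, Pow(24, -1))) = Mul(-97, Mul(391, Rational(1, 24))) = Mul(-97, Rational(391, 24)) = Rational(-37927, 24)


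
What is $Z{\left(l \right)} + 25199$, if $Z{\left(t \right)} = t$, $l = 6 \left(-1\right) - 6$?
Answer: $25187$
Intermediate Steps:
$l = -12$ ($l = -6 - 6 = -12$)
$Z{\left(l \right)} + 25199 = -12 + 25199 = 25187$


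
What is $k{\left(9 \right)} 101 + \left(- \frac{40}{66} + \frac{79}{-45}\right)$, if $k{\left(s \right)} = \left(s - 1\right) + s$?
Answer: $\frac{848746}{495} \approx 1714.6$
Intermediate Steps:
$k{\left(s \right)} = -1 + 2 s$ ($k{\left(s \right)} = \left(-1 + s\right) + s = -1 + 2 s$)
$k{\left(9 \right)} 101 + \left(- \frac{40}{66} + \frac{79}{-45}\right) = \left(-1 + 2 \cdot 9\right) 101 + \left(- \frac{40}{66} + \frac{79}{-45}\right) = \left(-1 + 18\right) 101 + \left(\left(-40\right) \frac{1}{66} + 79 \left(- \frac{1}{45}\right)\right) = 17 \cdot 101 - \frac{1169}{495} = 1717 - \frac{1169}{495} = \frac{848746}{495}$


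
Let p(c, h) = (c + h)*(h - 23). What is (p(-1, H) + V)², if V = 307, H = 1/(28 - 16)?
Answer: 2230956289/20736 ≈ 1.0759e+5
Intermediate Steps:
H = 1/12 ≈ 0.083333
p(c, h) = (-23 + h)*(c + h) (p(c, h) = (c + h)*(-23 + h) = (-23 + h)*(c + h))
(p(-1, H) + V)² = (((1/12)² - 23*(-1) - 23*1/12 - 1*1/12) + 307)² = ((1/144 + 23 - 23/12 - 1/12) + 307)² = (3025/144 + 307)² = (47233/144)² = 2230956289/20736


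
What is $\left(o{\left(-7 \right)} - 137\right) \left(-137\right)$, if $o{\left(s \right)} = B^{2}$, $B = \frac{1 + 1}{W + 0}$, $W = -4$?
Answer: $\frac{74939}{4} \approx 18735.0$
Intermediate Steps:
$B = - \frac{1}{2}$ ($B = \frac{1 + 1}{-4 + 0} = \frac{2}{-4} = 2 \left(- \frac{1}{4}\right) = - \frac{1}{2} \approx -0.5$)
$o{\left(s \right)} = \frac{1}{4}$ ($o{\left(s \right)} = \left(- \frac{1}{2}\right)^{2} = \frac{1}{4}$)
$\left(o{\left(-7 \right)} - 137\right) \left(-137\right) = \left(\frac{1}{4} - 137\right) \left(-137\right) = \left(- \frac{547}{4}\right) \left(-137\right) = \frac{74939}{4}$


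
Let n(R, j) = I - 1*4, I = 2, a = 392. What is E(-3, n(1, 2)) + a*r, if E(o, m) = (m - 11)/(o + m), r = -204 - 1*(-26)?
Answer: -348867/5 ≈ -69773.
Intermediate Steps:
r = -178 (r = -204 + 26 = -178)
n(R, j) = -2 (n(R, j) = 2 - 1*4 = 2 - 4 = -2)
E(o, m) = (-11 + m)/(m + o)
E(-3, n(1, 2)) + a*r = (-11 - 2)/(-2 - 3) + 392*(-178) = -13/(-5) - 69776 = -⅕*(-13) - 69776 = 13/5 - 69776 = -348867/5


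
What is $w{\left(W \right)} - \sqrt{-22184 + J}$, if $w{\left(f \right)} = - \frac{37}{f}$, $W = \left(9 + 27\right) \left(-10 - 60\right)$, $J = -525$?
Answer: $\frac{37}{2520} - i \sqrt{22709} \approx 0.014683 - 150.7 i$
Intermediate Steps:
$W = -2520$ ($W = 36 \left(-70\right) = -2520$)
$w{\left(W \right)} - \sqrt{-22184 + J} = - \frac{37}{-2520} - \sqrt{-22184 - 525} = \left(-37\right) \left(- \frac{1}{2520}\right) - \sqrt{-22709} = \frac{37}{2520} - i \sqrt{22709}$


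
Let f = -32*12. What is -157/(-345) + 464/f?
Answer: -693/920 ≈ -0.75326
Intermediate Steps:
f = -384
-157/(-345) + 464/f = -157/(-345) + 464/(-384) = -157*(-1/345) + 464*(-1/384) = 157/345 - 29/24 = -693/920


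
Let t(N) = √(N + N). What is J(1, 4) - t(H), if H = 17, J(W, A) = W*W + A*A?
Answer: 17 - √34 ≈ 11.169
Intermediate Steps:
J(W, A) = A² + W² (J(W, A) = W² + A² = A² + W²)
t(N) = √2*√N (t(N) = √(2*N) = √2*√N)
J(1, 4) - t(H) = (4² + 1²) - √2*√17 = (16 + 1) - √34 = 17 - √34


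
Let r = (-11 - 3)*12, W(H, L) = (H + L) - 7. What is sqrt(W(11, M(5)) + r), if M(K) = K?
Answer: I*sqrt(159) ≈ 12.61*I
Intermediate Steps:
W(H, L) = -7 + H + L
r = -168 (r = -14*12 = -168)
sqrt(W(11, M(5)) + r) = sqrt((-7 + 11 + 5) - 168) = sqrt(9 - 168) = sqrt(-159) = I*sqrt(159)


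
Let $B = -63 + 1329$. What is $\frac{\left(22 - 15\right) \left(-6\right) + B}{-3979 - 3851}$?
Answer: $- \frac{68}{435} \approx -0.15632$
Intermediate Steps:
$B = 1266$
$\frac{\left(22 - 15\right) \left(-6\right) + B}{-3979 - 3851} = \frac{\left(22 - 15\right) \left(-6\right) + 1266}{-3979 - 3851} = \frac{7 \left(-6\right) + 1266}{-7830} = \left(-42 + 1266\right) \left(- \frac{1}{7830}\right) = 1224 \left(- \frac{1}{7830}\right) = - \frac{68}{435}$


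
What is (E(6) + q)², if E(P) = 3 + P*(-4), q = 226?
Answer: 42025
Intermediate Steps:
E(P) = 3 - 4*P
(E(6) + q)² = ((3 - 4*6) + 226)² = ((3 - 24) + 226)² = (-21 + 226)² = 205² = 42025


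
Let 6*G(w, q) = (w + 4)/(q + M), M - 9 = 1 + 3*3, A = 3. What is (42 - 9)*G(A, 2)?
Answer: 11/6 ≈ 1.8333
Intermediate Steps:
M = 19 (M = 9 + (1 + 3*3) = 9 + (1 + 9) = 9 + 10 = 19)
G(w, q) = (4 + w)/(6*(19 + q)) (G(w, q) = ((w + 4)/(q + 19))/6 = ((4 + w)/(19 + q))/6 = (4 + w)/(6*(19 + q)))
(42 - 9)*G(A, 2) = (42 - 9)*((4 + 3)/(6*(19 + 2))) = 33*((⅙)*7/21) = 33*((⅙)*(1/21)*7) = 33*(1/18) = 11/6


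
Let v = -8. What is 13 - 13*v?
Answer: 117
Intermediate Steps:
13 - 13*v = 13 - 13*(-8) = 13 + 104 = 117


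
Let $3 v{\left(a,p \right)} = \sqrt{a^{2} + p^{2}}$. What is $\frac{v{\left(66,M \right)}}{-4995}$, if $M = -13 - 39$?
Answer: $- \frac{2 \sqrt{1765}}{14985} \approx -0.0056072$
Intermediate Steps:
$M = -52$ ($M = -13 - 39 = -52$)
$v{\left(a,p \right)} = \frac{\sqrt{a^{2} + p^{2}}}{3}$
$\frac{v{\left(66,M \right)}}{-4995} = \frac{\frac{1}{3} \sqrt{66^{2} + \left(-52\right)^{2}}}{-4995} = \frac{\sqrt{4356 + 2704}}{3} \left(- \frac{1}{4995}\right) = \frac{\sqrt{7060}}{3} \left(- \frac{1}{4995}\right) = \frac{2 \sqrt{1765}}{3} \left(- \frac{1}{4995}\right) = - \frac{2 \sqrt{1765}}{14985}$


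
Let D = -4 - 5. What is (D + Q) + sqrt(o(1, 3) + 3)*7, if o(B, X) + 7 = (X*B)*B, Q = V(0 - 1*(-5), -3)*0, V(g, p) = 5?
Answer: -9 + 7*I ≈ -9.0 + 7.0*I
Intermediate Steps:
Q = 0 (Q = 5*0 = 0)
o(B, X) = -7 + X*B**2 (o(B, X) = -7 + (X*B)*B = -7 + (B*X)*B = -7 + X*B**2)
D = -9
(D + Q) + sqrt(o(1, 3) + 3)*7 = (-9 + 0) + sqrt((-7 + 3*1**2) + 3)*7 = -9 + sqrt((-7 + 3*1) + 3)*7 = -9 + sqrt((-7 + 3) + 3)*7 = -9 + sqrt(-4 + 3)*7 = -9 + sqrt(-1)*7 = -9 + I*7 = -9 + 7*I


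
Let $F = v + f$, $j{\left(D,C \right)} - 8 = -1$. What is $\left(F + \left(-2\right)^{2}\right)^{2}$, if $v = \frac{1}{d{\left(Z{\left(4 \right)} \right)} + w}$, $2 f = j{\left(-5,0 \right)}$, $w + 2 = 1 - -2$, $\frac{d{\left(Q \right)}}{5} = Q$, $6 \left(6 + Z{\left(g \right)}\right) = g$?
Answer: $\frac{1320201}{23716} \approx 55.667$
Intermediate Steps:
$j{\left(D,C \right)} = 7$ ($j{\left(D,C \right)} = 8 - 1 = 7$)
$Z{\left(g \right)} = -6 + \frac{g}{6}$
$d{\left(Q \right)} = 5 Q$
$w = 1$ ($w = -2 + \left(1 - -2\right) = -2 + \left(1 + 2\right) = -2 + 3 = 1$)
$f = \frac{7}{2}$ ($f = \frac{1}{2} \cdot 7 = \frac{7}{2} \approx 3.5$)
$v = - \frac{3}{77}$ ($v = \frac{1}{5 \left(-6 + \frac{1}{6} \cdot 4\right) + 1} = \frac{1}{5 \left(-6 + \frac{2}{3}\right) + 1} = \frac{1}{5 \left(- \frac{16}{3}\right) + 1} = \frac{1}{- \frac{80}{3} + 1} = \frac{1}{- \frac{77}{3}} = - \frac{3}{77} \approx -0.038961$)
$F = \frac{533}{154}$ ($F = - \frac{3}{77} + \frac{7}{2} = \frac{533}{154} \approx 3.461$)
$\left(F + \left(-2\right)^{2}\right)^{2} = \left(\frac{533}{154} + \left(-2\right)^{2}\right)^{2} = \left(\frac{533}{154} + 4\right)^{2} = \left(\frac{1149}{154}\right)^{2} = \frac{1320201}{23716}$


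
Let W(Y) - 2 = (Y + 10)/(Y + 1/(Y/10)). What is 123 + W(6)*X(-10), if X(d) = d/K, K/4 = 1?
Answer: 2594/23 ≈ 112.78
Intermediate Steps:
K = 4 (K = 4*1 = 4)
W(Y) = 2 + (10 + Y)/(Y + 10/Y) (W(Y) = 2 + (Y + 10)/(Y + 1/(Y/10)) = 2 + (10 + Y)/(Y + 1/(Y*(⅒))) = 2 + (10 + Y)/(Y + 1/(Y/10)) = 2 + (10 + Y)/(Y + 10/Y))
X(d) = d/4
123 + W(6)*X(-10) = 123 + ((20 + 3*6² + 10*6)/(10 + 6²))*((¼)*(-10)) = 123 + ((20 + 3*36 + 60)/(10 + 36))*(-5/2) = 123 + ((20 + 108 + 60)/46)*(-5/2) = 123 + ((1/46)*188)*(-5/2) = 123 + (94/23)*(-5/2) = 123 - 235/23 = 2594/23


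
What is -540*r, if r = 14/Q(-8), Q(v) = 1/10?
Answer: -75600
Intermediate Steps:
Q(v) = ⅒
r = 140 (r = 14/(⅒) = 14*10 = 140)
-540*r = -540*140 = -75600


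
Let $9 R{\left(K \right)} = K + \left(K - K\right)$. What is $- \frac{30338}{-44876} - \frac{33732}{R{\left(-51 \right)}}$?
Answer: $\frac{2270893721}{381446} \approx 5953.4$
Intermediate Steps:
$R{\left(K \right)} = \frac{K}{9}$ ($R{\left(K \right)} = \frac{K + \left(K - K\right)}{9} = \frac{K + 0}{9} = \frac{K}{9}$)
$- \frac{30338}{-44876} - \frac{33732}{R{\left(-51 \right)}} = - \frac{30338}{-44876} - \frac{33732}{\frac{1}{9} \left(-51\right)} = \left(-30338\right) \left(- \frac{1}{44876}\right) - \frac{33732}{- \frac{17}{3}} = \frac{15169}{22438} - - \frac{101196}{17} = \frac{15169}{22438} + \frac{101196}{17} = \frac{2270893721}{381446}$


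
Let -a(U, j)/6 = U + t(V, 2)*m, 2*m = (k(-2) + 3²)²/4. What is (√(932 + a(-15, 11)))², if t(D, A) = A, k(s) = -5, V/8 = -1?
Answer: 998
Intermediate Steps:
V = -8 (V = 8*(-1) = -8)
m = 2 (m = ((-5 + 3²)²/4)/2 = ((-5 + 9)²*(¼))/2 = (4²*(¼))/2 = (16*(¼))/2 = (½)*4 = 2)
a(U, j) = -24 - 6*U (a(U, j) = -6*(U + 2*2) = -6*(U + 4) = -6*(4 + U) = -24 - 6*U)
(√(932 + a(-15, 11)))² = (√(932 + (-24 - 6*(-15))))² = (√(932 + (-24 + 90)))² = (√(932 + 66))² = (√998)² = 998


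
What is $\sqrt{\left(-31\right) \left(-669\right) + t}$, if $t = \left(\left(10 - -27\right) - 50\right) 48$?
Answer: $3 \sqrt{2235} \approx 141.83$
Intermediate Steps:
$t = -624$ ($t = \left(\left(10 + 27\right) - 50\right) 48 = \left(37 - 50\right) 48 = \left(-13\right) 48 = -624$)
$\sqrt{\left(-31\right) \left(-669\right) + t} = \sqrt{\left(-31\right) \left(-669\right) - 624} = \sqrt{20739 - 624} = \sqrt{20115} = 3 \sqrt{2235}$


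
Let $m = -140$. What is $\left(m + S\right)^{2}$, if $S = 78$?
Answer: $3844$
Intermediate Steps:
$\left(m + S\right)^{2} = \left(-140 + 78\right)^{2} = \left(-62\right)^{2} = 3844$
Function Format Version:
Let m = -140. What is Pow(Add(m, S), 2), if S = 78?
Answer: 3844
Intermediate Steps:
Pow(Add(m, S), 2) = Pow(Add(-140, 78), 2) = Pow(-62, 2) = 3844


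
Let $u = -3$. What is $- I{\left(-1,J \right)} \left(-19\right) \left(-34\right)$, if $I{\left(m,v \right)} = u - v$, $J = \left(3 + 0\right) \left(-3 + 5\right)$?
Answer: $5814$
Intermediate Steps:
$J = 6$ ($J = 3 \cdot 2 = 6$)
$I{\left(m,v \right)} = -3 - v$
$- I{\left(-1,J \right)} \left(-19\right) \left(-34\right) = - \left(-3 - 6\right) \left(-19\right) \left(-34\right) = - \left(-9\right) \left(-19\right) \left(-34\right) = - 171 \left(-34\right) = \left(-1\right) \left(-5814\right) = 5814$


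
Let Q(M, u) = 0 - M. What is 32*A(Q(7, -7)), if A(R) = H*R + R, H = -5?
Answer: 896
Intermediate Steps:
Q(M, u) = -M
A(R) = -4*R (A(R) = -5*R + R = -4*R)
32*A(Q(7, -7)) = 32*(-(-4)*7) = 32*(-4*(-7)) = 32*28 = 896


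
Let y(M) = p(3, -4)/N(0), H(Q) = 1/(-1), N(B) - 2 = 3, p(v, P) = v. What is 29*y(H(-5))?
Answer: 87/5 ≈ 17.400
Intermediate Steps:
N(B) = 5 (N(B) = 2 + 3 = 5)
H(Q) = -1
y(M) = ⅗ (y(M) = 3/5 = 3*(⅕) = ⅗)
29*y(H(-5)) = 29*(⅗) = 87/5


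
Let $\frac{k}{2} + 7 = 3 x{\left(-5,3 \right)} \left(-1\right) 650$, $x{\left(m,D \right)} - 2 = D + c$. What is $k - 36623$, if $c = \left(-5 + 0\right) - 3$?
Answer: $-24937$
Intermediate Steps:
$c = -8$ ($c = -5 - 3 = -8$)
$x{\left(m,D \right)} = -6 + D$ ($x{\left(m,D \right)} = 2 + \left(D - 8\right) = 2 + \left(-8 + D\right) = -6 + D$)
$k = 11686$ ($k = -14 + 2 \cdot 3 \left(-6 + 3\right) \left(-1\right) 650 = -14 + 2 \cdot 3 \left(-3\right) \left(-1\right) 650 = -14 + 2 \left(-9\right) \left(-1\right) 650 = -14 + 2 \cdot 9 \cdot 650 = -14 + 2 \cdot 5850 = -14 + 11700 = 11686$)
$k - 36623 = 11686 - 36623 = -24937$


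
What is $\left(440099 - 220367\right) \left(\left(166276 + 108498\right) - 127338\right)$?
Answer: $32396407152$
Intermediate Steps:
$\left(440099 - 220367\right) \left(\left(166276 + 108498\right) - 127338\right) = 219732 \left(274774 - 127338\right) = 219732 \cdot 147436 = 32396407152$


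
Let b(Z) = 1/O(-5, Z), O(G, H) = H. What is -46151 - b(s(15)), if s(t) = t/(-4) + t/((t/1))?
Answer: -507657/11 ≈ -46151.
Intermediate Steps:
s(t) = 1 - t/4 (s(t) = t*(-1/4) + t/((t*1)) = -t/4 + t/t = -t/4 + 1 = 1 - t/4)
b(Z) = 1/Z
-46151 - b(s(15)) = -46151 - 1/(1 - 1/4*15) = -46151 - 1/(1 - 15/4) = -46151 - 1/(-11/4) = -46151 - 1*(-4/11) = -46151 + 4/11 = -507657/11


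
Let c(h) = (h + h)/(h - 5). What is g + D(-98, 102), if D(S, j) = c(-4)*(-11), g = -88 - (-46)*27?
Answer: 10298/9 ≈ 1144.2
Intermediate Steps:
c(h) = 2*h/(-5 + h) (c(h) = (2*h)/(-5 + h) = 2*h/(-5 + h))
g = 1154 (g = -88 - 46*(-27) = -88 + 1242 = 1154)
D(S, j) = -88/9 (D(S, j) = (2*(-4)/(-5 - 4))*(-11) = (2*(-4)/(-9))*(-11) = (2*(-4)*(-1/9))*(-11) = (8/9)*(-11) = -88/9)
g + D(-98, 102) = 1154 - 88/9 = 10298/9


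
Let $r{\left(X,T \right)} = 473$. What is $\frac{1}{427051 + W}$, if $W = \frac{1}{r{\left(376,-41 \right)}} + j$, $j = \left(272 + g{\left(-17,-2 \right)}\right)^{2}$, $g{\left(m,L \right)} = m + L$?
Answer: $\frac{473}{232271381} \approx 2.0364 \cdot 10^{-6}$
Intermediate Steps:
$g{\left(m,L \right)} = L + m$
$j = 64009$ ($j = \left(272 - 19\right)^{2} = 253^{2} = 64009$)
$W = \frac{30276258}{473}$ ($W = \frac{1}{473} + 64009 = \frac{30276258}{473} \approx 64009.0$)
$\frac{1}{427051 + W} = \frac{1}{427051 + \frac{30276258}{473}} = \frac{1}{\frac{232271381}{473}} = \frac{473}{232271381}$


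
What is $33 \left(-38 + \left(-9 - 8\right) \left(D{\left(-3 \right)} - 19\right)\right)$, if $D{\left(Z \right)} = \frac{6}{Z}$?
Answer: $10527$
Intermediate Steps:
$33 \left(-38 + \left(-9 - 8\right) \left(D{\left(-3 \right)} - 19\right)\right) = 33 \left(-38 + \left(-9 - 8\right) \left(\frac{6}{-3} - 19\right)\right) = 33 \left(-38 - 17 \left(6 \left(- \frac{1}{3}\right) - 19\right)\right) = 33 \left(-38 - 17 \left(-2 - 19\right)\right) = 33 \left(-38 - -357\right) = 33 \left(-38 + 357\right) = 33 \cdot 319 = 10527$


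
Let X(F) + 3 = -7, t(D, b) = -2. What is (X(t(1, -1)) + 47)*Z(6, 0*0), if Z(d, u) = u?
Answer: 0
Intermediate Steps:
X(F) = -10 (X(F) = -3 - 7 = -10)
(X(t(1, -1)) + 47)*Z(6, 0*0) = (-10 + 47)*(0*0) = 37*0 = 0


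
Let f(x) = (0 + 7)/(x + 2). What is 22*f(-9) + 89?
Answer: 67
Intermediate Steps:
f(x) = 7/(2 + x)
22*f(-9) + 89 = 22*(7/(2 - 9)) + 89 = 22*(7/(-7)) + 89 = 22*(7*(-1/7)) + 89 = 22*(-1) + 89 = -22 + 89 = 67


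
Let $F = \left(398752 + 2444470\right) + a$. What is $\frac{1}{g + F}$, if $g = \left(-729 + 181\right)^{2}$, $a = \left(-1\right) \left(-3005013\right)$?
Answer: $\frac{1}{6148539} \approx 1.6264 \cdot 10^{-7}$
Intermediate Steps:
$a = 3005013$
$g = 300304$ ($g = \left(-548\right)^{2} = 300304$)
$F = 5848235$ ($F = \left(398752 + 2444470\right) + 3005013 = 2843222 + 3005013 = 5848235$)
$\frac{1}{g + F} = \frac{1}{300304 + 5848235} = \frac{1}{6148539}$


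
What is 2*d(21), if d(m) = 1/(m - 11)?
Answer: ⅕ ≈ 0.20000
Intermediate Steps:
d(m) = 1/(-11 + m)
2*d(21) = 2/(-11 + 21) = 2/10 = 2*(⅒) = ⅕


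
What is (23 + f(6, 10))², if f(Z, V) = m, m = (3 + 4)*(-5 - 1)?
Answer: 361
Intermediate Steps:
m = -42 (m = 7*(-6) = -42)
f(Z, V) = -42
(23 + f(6, 10))² = (23 - 42)² = (-19)² = 361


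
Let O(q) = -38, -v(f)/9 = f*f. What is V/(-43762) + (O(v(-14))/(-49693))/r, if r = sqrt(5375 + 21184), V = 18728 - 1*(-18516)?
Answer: -18622/21881 + 38*sqrt(2951)/439932129 ≈ -0.85105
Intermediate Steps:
v(f) = -9*f**2 (v(f) = -9*f*f = -9*f**2)
V = 37244 (V = 18728 + 18516 = 37244)
r = 3*sqrt(2951) (r = sqrt(26559) = 3*sqrt(2951) ≈ 162.97)
V/(-43762) + (O(v(-14))/(-49693))/r = 37244/(-43762) + (-38/(-49693))/((3*sqrt(2951))) = 37244*(-1/43762) + (-38*(-1/49693))*(sqrt(2951)/8853) = -18622/21881 + 38*(sqrt(2951)/8853)/49693 = -18622/21881 + 38*sqrt(2951)/439932129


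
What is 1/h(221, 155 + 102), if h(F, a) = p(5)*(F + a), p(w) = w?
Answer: 1/2390 ≈ 0.00041841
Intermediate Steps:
h(F, a) = 5*F + 5*a (h(F, a) = 5*(F + a) = 5*F + 5*a)
1/h(221, 155 + 102) = 1/(5*221 + 5*(155 + 102)) = 1/(1105 + 5*257) = 1/(1105 + 1285) = 1/2390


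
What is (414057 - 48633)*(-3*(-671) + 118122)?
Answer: 43900212240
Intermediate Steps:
(414057 - 48633)*(-3*(-671) + 118122) = 365424*(2013 + 118122) = 365424*120135 = 43900212240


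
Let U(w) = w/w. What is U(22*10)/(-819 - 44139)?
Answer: -1/44958 ≈ -2.2243e-5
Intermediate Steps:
U(w) = 1
U(22*10)/(-819 - 44139) = 1/(-819 - 44139) = 1/(-44958) = 1*(-1/44958) = -1/44958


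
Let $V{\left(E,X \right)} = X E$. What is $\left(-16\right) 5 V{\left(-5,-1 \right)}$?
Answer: $-400$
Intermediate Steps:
$V{\left(E,X \right)} = E X$
$\left(-16\right) 5 V{\left(-5,-1 \right)} = \left(-16\right) 5 \left(\left(-5\right) \left(-1\right)\right) = \left(-80\right) 5 = -400$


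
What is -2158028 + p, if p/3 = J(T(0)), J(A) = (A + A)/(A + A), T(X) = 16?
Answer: -2158025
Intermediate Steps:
J(A) = 1 (J(A) = (2*A)/((2*A)) = (2*A)*(1/(2*A)) = 1)
p = 3 (p = 3*1 = 3)
-2158028 + p = -2158028 + 3 = -2158025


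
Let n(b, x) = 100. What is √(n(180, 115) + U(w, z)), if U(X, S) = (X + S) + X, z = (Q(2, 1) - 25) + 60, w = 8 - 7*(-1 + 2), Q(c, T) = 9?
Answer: √146 ≈ 12.083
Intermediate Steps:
w = 1 (w = 8 - 7*1 = 8 - 7 = 1)
z = 44 (z = (9 - 25) + 60 = -16 + 60 = 44)
U(X, S) = S + 2*X (U(X, S) = (S + X) + X = S + 2*X)
√(n(180, 115) + U(w, z)) = √(100 + (44 + 2*1)) = √(100 + (44 + 2)) = √(100 + 46) = √146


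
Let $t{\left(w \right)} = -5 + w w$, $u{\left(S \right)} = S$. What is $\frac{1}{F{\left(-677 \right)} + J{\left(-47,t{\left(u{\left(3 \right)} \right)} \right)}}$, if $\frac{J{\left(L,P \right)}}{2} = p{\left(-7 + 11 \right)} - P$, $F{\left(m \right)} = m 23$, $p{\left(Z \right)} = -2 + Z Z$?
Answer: $- \frac{1}{15551} \approx -6.4305 \cdot 10^{-5}$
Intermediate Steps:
$t{\left(w \right)} = -5 + w^{2}$
$p{\left(Z \right)} = -2 + Z^{2}$
$F{\left(m \right)} = 23 m$
$J{\left(L,P \right)} = 28 - 2 P$ ($J{\left(L,P \right)} = 2 \left(\left(-2 + \left(-7 + 11\right)^{2}\right) - P\right) = 2 \left(\left(-2 + 4^{2}\right) - P\right) = 2 \left(\left(-2 + 16\right) - P\right) = 2 \left(14 - P\right) = 28 - 2 P$)
$\frac{1}{F{\left(-677 \right)} + J{\left(-47,t{\left(u{\left(3 \right)} \right)} \right)}} = \frac{1}{23 \left(-677\right) + \left(28 - 2 \left(-5 + 3^{2}\right)\right)} = \frac{1}{-15571 + \left(28 - 2 \left(-5 + 9\right)\right)} = \frac{1}{-15571 + \left(28 - 8\right)} = \frac{1}{-15571 + 20} = \frac{1}{-15551} = - \frac{1}{15551}$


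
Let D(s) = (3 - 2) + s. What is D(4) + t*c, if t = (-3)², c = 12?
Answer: 113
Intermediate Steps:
D(s) = 1 + s
t = 9
D(4) + t*c = (1 + 4) + 9*12 = 5 + 108 = 113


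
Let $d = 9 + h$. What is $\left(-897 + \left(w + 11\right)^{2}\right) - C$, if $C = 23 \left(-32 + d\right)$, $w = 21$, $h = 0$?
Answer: $656$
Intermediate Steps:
$d = 9$ ($d = 9 + 0 = 9$)
$C = -529$ ($C = 23 \left(-32 + 9\right) = 23 \left(-23\right) = -529$)
$\left(-897 + \left(w + 11\right)^{2}\right) - C = \left(-897 + \left(21 + 11\right)^{2}\right) - -529 = \left(-897 + 32^{2}\right) + 529 = \left(-897 + 1024\right) + 529 = 127 + 529 = 656$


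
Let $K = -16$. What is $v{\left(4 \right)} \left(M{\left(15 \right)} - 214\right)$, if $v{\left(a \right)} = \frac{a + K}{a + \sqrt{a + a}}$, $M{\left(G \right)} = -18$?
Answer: $1392 - 696 \sqrt{2} \approx 407.71$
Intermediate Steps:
$v{\left(a \right)} = \frac{-16 + a}{a + \sqrt{2} \sqrt{a}}$ ($v{\left(a \right)} = \frac{a - 16}{a + \sqrt{a + a}} = \frac{-16 + a}{a + \sqrt{2 a}} = \frac{-16 + a}{a + \sqrt{2} \sqrt{a}}$)
$v{\left(4 \right)} \left(M{\left(15 \right)} - 214\right) = \frac{-16 + 4}{4 + \sqrt{2} \sqrt{4}} \left(-18 - 214\right) = \frac{1}{4 + \sqrt{2} \cdot 2} \left(-12\right) \left(-232\right) = \frac{1}{4 + 2 \sqrt{2}} \left(-12\right) \left(-232\right) = - \frac{12}{4 + 2 \sqrt{2}} \left(-232\right) = \frac{2784}{4 + 2 \sqrt{2}}$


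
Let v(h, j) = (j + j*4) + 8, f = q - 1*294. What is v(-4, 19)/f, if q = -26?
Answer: -103/320 ≈ -0.32188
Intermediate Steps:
f = -320 (f = -26 - 1*294 = -26 - 294 = -320)
v(h, j) = 8 + 5*j (v(h, j) = (j + 4*j) + 8 = 5*j + 8 = 8 + 5*j)
v(-4, 19)/f = (8 + 5*19)/(-320) = (8 + 95)*(-1/320) = 103*(-1/320) = -103/320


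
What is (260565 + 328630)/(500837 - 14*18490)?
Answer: 589195/241977 ≈ 2.4349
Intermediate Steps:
(260565 + 328630)/(500837 - 14*18490) = 589195/(500837 - 258860) = 589195/241977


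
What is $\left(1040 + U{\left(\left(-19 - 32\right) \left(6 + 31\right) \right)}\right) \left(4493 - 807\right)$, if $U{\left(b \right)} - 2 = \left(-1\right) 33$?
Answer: $3719174$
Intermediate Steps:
$U{\left(b \right)} = -31$ ($U{\left(b \right)} = 2 - 33 = -31$)
$\left(1040 + U{\left(\left(-19 - 32\right) \left(6 + 31\right) \right)}\right) \left(4493 - 807\right) = \left(1040 - 31\right) \left(4493 - 807\right) = 1009 \cdot 3686 = 3719174$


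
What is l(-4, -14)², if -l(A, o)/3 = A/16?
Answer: 9/16 ≈ 0.56250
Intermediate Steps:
l(A, o) = -3*A/16
l(-4, -14)² = (-3/16*(-4))² = (¾)² = 9/16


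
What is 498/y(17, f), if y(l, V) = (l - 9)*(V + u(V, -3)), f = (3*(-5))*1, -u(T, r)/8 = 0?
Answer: -83/20 ≈ -4.1500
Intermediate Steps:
u(T, r) = 0 (u(T, r) = -8*0 = 0)
f = -15 (f = -15*1 = -15)
y(l, V) = V*(-9 + l) (y(l, V) = (l - 9)*(V + 0) = (-9 + l)*V = V*(-9 + l))
498/y(17, f) = 498/((-15*(-9 + 17))) = 498/((-15*8)) = 498/(-120) = 498*(-1/120) = -83/20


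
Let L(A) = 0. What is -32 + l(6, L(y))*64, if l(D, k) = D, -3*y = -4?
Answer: 352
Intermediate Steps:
y = 4/3 (y = -⅓*(-4) = 4/3 ≈ 1.3333)
-32 + l(6, L(y))*64 = -32 + 6*64 = -32 + 384 = 352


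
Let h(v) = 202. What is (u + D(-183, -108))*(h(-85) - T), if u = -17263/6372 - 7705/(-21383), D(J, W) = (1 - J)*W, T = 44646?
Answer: 30087801802762051/34063119 ≈ 8.8330e+8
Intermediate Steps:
D(J, W) = W*(1 - J)
u = -320038469/136252476 (u = -17263*1/6372 - 7705*(-1/21383) = -17263/6372 + 7705/21383 = -320038469/136252476 ≈ -2.3489)
(u + D(-183, -108))*(h(-85) - T) = (-320038469/136252476 - 108*(1 - 1*(-183)))*(202 - 1*44646) = (-320038469/136252476 - 108*(1 + 183))*(202 - 44646) = (-320038469/136252476 - 108*184)*(-44444) = (-320038469/136252476 - 19872)*(-44444) = -2707929241541/136252476*(-44444) = 30087801802762051/34063119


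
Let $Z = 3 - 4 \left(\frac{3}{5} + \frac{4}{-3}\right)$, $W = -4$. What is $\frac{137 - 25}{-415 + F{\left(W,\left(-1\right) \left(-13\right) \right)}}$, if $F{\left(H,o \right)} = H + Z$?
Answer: $- \frac{420}{1549} \approx -0.27114$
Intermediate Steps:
$Z = \frac{89}{15}$ ($Z = 3 - 4 \left(3 \cdot \frac{1}{5} + 4 \left(- \frac{1}{3}\right)\right) = 3 - 4 \left(\frac{3}{5} - \frac{4}{3}\right) = 3 - - \frac{44}{15} = 3 + \frac{44}{15} = \frac{89}{15} \approx 5.9333$)
$F{\left(H,o \right)} = \frac{89}{15} + H$ ($F{\left(H,o \right)} = H + \frac{89}{15} = \frac{89}{15} + H$)
$\frac{137 - 25}{-415 + F{\left(W,\left(-1\right) \left(-13\right) \right)}} = \frac{137 - 25}{-415 + \left(\frac{89}{15} - 4\right)} = \frac{112}{-415 + \frac{29}{15}} = \frac{112}{- \frac{6196}{15}} = 112 \left(- \frac{15}{6196}\right) = - \frac{420}{1549}$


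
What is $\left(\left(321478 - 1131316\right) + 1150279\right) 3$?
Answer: $1021323$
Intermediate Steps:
$\left(\left(321478 - 1131316\right) + 1150279\right) 3 = \left(-809838 + 1150279\right) 3 = 340441 \cdot 3 = 1021323$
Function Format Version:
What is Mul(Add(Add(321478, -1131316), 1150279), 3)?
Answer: 1021323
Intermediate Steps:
Mul(Add(Add(321478, -1131316), 1150279), 3) = Mul(Add(-809838, 1150279), 3) = Mul(340441, 3) = 1021323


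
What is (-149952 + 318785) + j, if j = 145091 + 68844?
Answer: 382768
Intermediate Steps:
j = 213935
(-149952 + 318785) + j = (-149952 + 318785) + 213935 = 168833 + 213935 = 382768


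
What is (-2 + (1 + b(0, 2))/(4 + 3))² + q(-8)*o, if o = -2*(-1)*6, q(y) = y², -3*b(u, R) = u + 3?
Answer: 772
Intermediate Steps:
b(u, R) = -1 - u/3 (b(u, R) = -(u + 3)/3 = -(3 + u)/3 = -1 - u/3)
o = 12 (o = 2*6 = 12)
(-2 + (1 + b(0, 2))/(4 + 3))² + q(-8)*o = (-2 + (1 + (-1 - ⅓*0))/(4 + 3))² + (-8)²*12 = (-2 + (1 + (-1 + 0))/7)² + 64*12 = (-2 + (1 - 1)*(⅐))² + 768 = (-2 + 0*(⅐))² + 768 = (-2 + 0)² + 768 = (-2)² + 768 = 4 + 768 = 772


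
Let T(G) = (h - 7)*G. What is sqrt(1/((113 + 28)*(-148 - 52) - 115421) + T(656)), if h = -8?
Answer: I*sqrt(202969597891061)/143621 ≈ 99.197*I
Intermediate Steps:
T(G) = -15*G (T(G) = (-8 - 7)*G = -15*G)
sqrt(1/((113 + 28)*(-148 - 52) - 115421) + T(656)) = sqrt(1/((113 + 28)*(-148 - 52) - 115421) - 15*656) = sqrt(1/(141*(-200) - 115421) - 9840) = sqrt(1/(-28200 - 115421) - 9840) = sqrt(1/(-143621) - 9840) = sqrt(-1/143621 - 9840) = sqrt(-1413230641/143621) = I*sqrt(202969597891061)/143621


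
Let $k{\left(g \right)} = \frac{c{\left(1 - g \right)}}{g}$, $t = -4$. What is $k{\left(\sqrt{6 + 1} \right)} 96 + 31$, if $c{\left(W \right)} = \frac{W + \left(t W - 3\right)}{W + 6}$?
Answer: $\frac{457}{7} - \frac{48 \sqrt{7}}{7} \approx 47.143$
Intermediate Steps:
$c{\left(W \right)} = \frac{-3 - 3 W}{6 + W}$ ($c{\left(W \right)} = \frac{W - \left(3 + 4 W\right)}{W + 6} = \frac{W - \left(3 + 4 W\right)}{6 + W} = \frac{-3 - 3 W}{6 + W}$)
$k{\left(g \right)} = \frac{3 \left(-2 + g\right)}{g \left(7 - g\right)}$ ($k{\left(g \right)} = \frac{3 \frac{1}{6 - \left(-1 + g\right)} \left(-1 - \left(1 - g\right)\right)}{g} = \frac{3 \frac{1}{7 - g} \left(-1 + \left(-1 + g\right)\right)}{g} = \frac{3 \frac{1}{7 - g} \left(-2 + g\right)}{g} = \frac{3 \left(-2 + g\right)}{g \left(7 - g\right)}$)
$k{\left(\sqrt{6 + 1} \right)} 96 + 31 = \frac{3 \left(2 - \sqrt{6 + 1}\right)}{\sqrt{6 + 1} \left(-7 + \sqrt{6 + 1}\right)} 96 + 31 = \frac{3 \left(2 - \sqrt{7}\right)}{\sqrt{7} \left(-7 + \sqrt{7}\right)} 96 + 31 = \frac{3 \frac{\sqrt{7}}{7} \left(2 - \sqrt{7}\right)}{-7 + \sqrt{7}} \cdot 96 + 31 = \frac{3 \sqrt{7} \left(2 - \sqrt{7}\right)}{7 \left(-7 + \sqrt{7}\right)} 96 + 31 = \frac{288 \sqrt{7} \left(2 - \sqrt{7}\right)}{7 \left(-7 + \sqrt{7}\right)} + 31 = 31 + \frac{288 \sqrt{7} \left(2 - \sqrt{7}\right)}{7 \left(-7 + \sqrt{7}\right)}$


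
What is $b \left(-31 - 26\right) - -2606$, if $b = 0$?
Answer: $2606$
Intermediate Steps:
$b \left(-31 - 26\right) - -2606 = 0 \left(-31 - 26\right) - -2606 = 0 \left(-57\right) + 2606 = 0 + 2606 = 2606$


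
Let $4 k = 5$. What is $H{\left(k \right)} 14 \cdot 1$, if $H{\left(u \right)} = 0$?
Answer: $0$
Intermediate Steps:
$k = \frac{5}{4}$ ($k = \frac{1}{4} \cdot 5 = \frac{5}{4} \approx 1.25$)
$H{\left(k \right)} 14 \cdot 1 = 0 \cdot 14 \cdot 1 = 0 \cdot 1 = 0$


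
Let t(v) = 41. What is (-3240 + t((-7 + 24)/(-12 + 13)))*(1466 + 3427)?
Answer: -15652707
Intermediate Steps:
(-3240 + t((-7 + 24)/(-12 + 13)))*(1466 + 3427) = (-3240 + 41)*(1466 + 3427) = -3199*4893 = -15652707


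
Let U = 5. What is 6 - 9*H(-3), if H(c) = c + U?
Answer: -12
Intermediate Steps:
H(c) = 5 + c (H(c) = c + 5 = 5 + c)
6 - 9*H(-3) = 6 - 9*(5 - 3) = 6 - 9*2 = 6 - 18 = -12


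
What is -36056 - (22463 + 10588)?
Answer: -69107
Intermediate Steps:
-36056 - (22463 + 10588) = -36056 - 1*33051 = -36056 - 33051 = -69107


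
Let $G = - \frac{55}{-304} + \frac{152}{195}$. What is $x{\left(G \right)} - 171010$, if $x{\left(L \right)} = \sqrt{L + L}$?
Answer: $-171010 + \frac{17 \sqrt{1459770}}{14820} \approx -1.7101 \cdot 10^{5}$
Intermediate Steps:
$G = \frac{56933}{59280}$ ($G = \left(-55\right) \left(- \frac{1}{304}\right) + 152 \cdot \frac{1}{195} = \frac{55}{304} + \frac{152}{195} = \frac{56933}{59280} \approx 0.96041$)
$x{\left(L \right)} = \sqrt{2} \sqrt{L}$ ($x{\left(L \right)} = \sqrt{2 L} = \sqrt{2} \sqrt{L}$)
$x{\left(G \right)} - 171010 = \sqrt{2} \sqrt{\frac{56933}{59280}} - 171010 = \sqrt{2} \frac{17 \sqrt{729885}}{14820} - 171010 = \frac{17 \sqrt{1459770}}{14820} - 171010 = -171010 + \frac{17 \sqrt{1459770}}{14820}$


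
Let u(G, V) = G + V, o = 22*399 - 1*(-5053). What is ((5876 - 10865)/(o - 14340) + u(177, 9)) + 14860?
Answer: 7663403/509 ≈ 15056.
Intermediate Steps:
o = 13831 (o = 8778 + 5053 = 13831)
((5876 - 10865)/(o - 14340) + u(177, 9)) + 14860 = ((5876 - 10865)/(13831 - 14340) + (177 + 9)) + 14860 = (-4989/(-509) + 186) + 14860 = (-4989*(-1/509) + 186) + 14860 = (4989/509 + 186) + 14860 = 99663/509 + 14860 = 7663403/509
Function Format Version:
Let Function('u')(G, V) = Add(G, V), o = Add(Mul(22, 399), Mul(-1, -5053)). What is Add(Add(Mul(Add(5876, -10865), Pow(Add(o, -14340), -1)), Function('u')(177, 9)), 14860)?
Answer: Rational(7663403, 509) ≈ 15056.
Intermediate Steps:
o = 13831 (o = Add(8778, 5053) = 13831)
Add(Add(Mul(Add(5876, -10865), Pow(Add(o, -14340), -1)), Function('u')(177, 9)), 14860) = Add(Add(Mul(Add(5876, -10865), Pow(Add(13831, -14340), -1)), Add(177, 9)), 14860) = Add(Add(Mul(-4989, Pow(-509, -1)), 186), 14860) = Add(Add(Mul(-4989, Rational(-1, 509)), 186), 14860) = Add(Add(Rational(4989, 509), 186), 14860) = Add(Rational(99663, 509), 14860) = Rational(7663403, 509)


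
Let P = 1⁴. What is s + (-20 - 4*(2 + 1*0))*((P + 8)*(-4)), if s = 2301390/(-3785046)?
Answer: 635504163/630841 ≈ 1007.4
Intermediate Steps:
P = 1
s = -383565/630841 (s = 2301390*(-1/3785046) = -383565/630841 ≈ -0.60802)
s + (-20 - 4*(2 + 1*0))*((P + 8)*(-4)) = -383565/630841 + (-20 - 4*(2 + 1*0))*((1 + 8)*(-4)) = -383565/630841 + (-20 - 4*(2 + 0))*(9*(-4)) = -383565/630841 + (-20 - 4*2)*(-36) = -383565/630841 + (-20 - 8)*(-36) = -383565/630841 - 28*(-36) = -383565/630841 + 1008 = 635504163/630841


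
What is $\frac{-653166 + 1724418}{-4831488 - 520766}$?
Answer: $- \frac{535626}{2676127} \approx -0.20015$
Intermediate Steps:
$\frac{-653166 + 1724418}{-4831488 - 520766} = \frac{1071252}{-5352254} = 1071252 \left(- \frac{1}{5352254}\right) = - \frac{535626}{2676127}$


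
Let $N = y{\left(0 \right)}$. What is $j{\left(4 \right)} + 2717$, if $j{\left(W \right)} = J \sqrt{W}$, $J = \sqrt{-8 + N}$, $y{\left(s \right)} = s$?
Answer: $2717 + 4 i \sqrt{2} \approx 2717.0 + 5.6569 i$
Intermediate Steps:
$N = 0$
$J = 2 i \sqrt{2}$ ($J = \sqrt{-8 + 0} = \sqrt{-8} = 2 i \sqrt{2} \approx 2.8284 i$)
$j{\left(W \right)} = 2 i \sqrt{2} \sqrt{W}$
$j{\left(4 \right)} + 2717 = 2 i \sqrt{2} \sqrt{4} + 2717 = 2 i \sqrt{2} \cdot 2 + 2717 = 4 i \sqrt{2} + 2717 = 2717 + 4 i \sqrt{2}$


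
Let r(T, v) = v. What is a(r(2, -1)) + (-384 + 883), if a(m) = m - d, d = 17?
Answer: 481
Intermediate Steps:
a(m) = -17 + m (a(m) = m - 1*17 = m - 17 = -17 + m)
a(r(2, -1)) + (-384 + 883) = (-17 - 1) + (-384 + 883) = -18 + 499 = 481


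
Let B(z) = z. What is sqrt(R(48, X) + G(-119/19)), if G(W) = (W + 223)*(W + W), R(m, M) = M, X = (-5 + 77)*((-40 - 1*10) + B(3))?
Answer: 2*I*sqrt(550427)/19 ≈ 78.096*I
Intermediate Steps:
X = -3384 (X = (-5 + 77)*((-40 - 1*10) + 3) = 72*((-40 - 10) + 3) = 72*(-50 + 3) = 72*(-47) = -3384)
G(W) = 2*W*(223 + W) (G(W) = (223 + W)*(2*W) = 2*W*(223 + W))
sqrt(R(48, X) + G(-119/19)) = sqrt(-3384 + 2*(-119/19)*(223 - 119/19)) = sqrt(-3384 + 2*(-119/19)*(4118/19)) = sqrt(-3384 - 980084/361) = sqrt(-2201708/361) = 2*I*sqrt(550427)/19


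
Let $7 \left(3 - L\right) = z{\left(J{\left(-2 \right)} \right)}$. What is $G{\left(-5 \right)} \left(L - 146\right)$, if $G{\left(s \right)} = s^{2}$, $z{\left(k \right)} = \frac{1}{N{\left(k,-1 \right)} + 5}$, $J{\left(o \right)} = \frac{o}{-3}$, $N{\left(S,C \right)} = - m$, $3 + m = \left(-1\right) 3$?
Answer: $- \frac{275300}{77} \approx -3575.3$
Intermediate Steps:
$m = -6$ ($m = -3 - 3 = -6$)
$N{\left(S,C \right)} = 6$ ($N{\left(S,C \right)} = \left(-1\right) \left(-6\right) = 6$)
$J{\left(o \right)} = - \frac{o}{3}$ ($J{\left(o \right)} = o \left(- \frac{1}{3}\right) = - \frac{o}{3}$)
$z{\left(k \right)} = \frac{1}{11}$ ($z{\left(k \right)} = \frac{1}{6 + 5} = \frac{1}{11}$)
$L = \frac{230}{77}$ ($L = 3 - \frac{1}{77} = \frac{230}{77} \approx 2.987$)
$G{\left(-5 \right)} \left(L - 146\right) = \left(-5\right)^{2} \left(\frac{230}{77} - 146\right) = 25 \left(- \frac{11012}{77}\right) = - \frac{275300}{77}$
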